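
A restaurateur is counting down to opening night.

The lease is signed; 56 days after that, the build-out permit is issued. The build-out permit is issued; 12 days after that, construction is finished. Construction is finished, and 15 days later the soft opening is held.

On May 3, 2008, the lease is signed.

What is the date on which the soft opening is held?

The lease is signed: May 3, 2008.
The build-out permit is issued: May 3, 2008 + 56 days = Jun 28, 2008.
Construction is finished: Jun 28, 2008 + 12 days = Jul 10, 2008.
The soft opening is held: Jul 10, 2008 + 15 days = Jul 25, 2008.

Jul 25, 2008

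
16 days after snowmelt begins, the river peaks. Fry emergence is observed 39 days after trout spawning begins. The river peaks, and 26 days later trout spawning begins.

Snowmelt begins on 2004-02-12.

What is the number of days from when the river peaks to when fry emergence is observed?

65 days

Causal path: the river peaks → trout spawning begins → fry emergence is observed.
Total delay along the path: 26 + 39 = 65 days.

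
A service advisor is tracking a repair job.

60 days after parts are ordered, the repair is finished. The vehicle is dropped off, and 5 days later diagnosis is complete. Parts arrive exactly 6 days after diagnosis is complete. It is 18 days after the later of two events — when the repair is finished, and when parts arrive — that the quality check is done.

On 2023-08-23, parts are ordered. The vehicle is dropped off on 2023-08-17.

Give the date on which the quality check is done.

Parts are ordered: Aug 23, 2023.
The repair is finished: Aug 23, 2023 + 60 days = Oct 22, 2023.
The vehicle is dropped off: Aug 17, 2023.
Diagnosis is complete: Aug 17, 2023 + 5 days = Aug 22, 2023.
Parts arrive: Aug 22, 2023 + 6 days = Aug 28, 2023.
Both prerequisites met — the repair is finished (Oct 22, 2023), parts arrive (Aug 28, 2023); the later is Oct 22, 2023.
The quality check is done: Oct 22, 2023 + 18 days = Nov 9, 2023.

2023-11-09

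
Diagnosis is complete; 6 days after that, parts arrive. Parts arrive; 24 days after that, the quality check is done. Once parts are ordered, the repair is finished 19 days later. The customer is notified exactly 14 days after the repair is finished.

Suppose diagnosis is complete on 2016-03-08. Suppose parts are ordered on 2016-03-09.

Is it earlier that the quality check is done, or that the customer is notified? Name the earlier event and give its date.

The quality check is done — 2016-04-07

Diagnosis is complete: Mar 8, 2016.
Parts arrive: Mar 8, 2016 + 6 days = Mar 14, 2016.
The quality check is done: Mar 14, 2016 + 24 days = Apr 7, 2016.
Parts are ordered: Mar 9, 2016.
The repair is finished: Mar 9, 2016 + 19 days = Mar 28, 2016.
The customer is notified: Mar 28, 2016 + 14 days = Apr 11, 2016.
Comparing: the quality check is done on Apr 7, 2016 vs the customer is notified on Apr 11, 2016. Earlier: the quality check is done.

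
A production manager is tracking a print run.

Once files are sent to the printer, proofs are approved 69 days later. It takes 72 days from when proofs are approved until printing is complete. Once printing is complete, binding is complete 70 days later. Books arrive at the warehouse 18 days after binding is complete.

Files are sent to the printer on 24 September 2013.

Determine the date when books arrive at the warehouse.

11 May 2014

Files are sent to the printer: Sep 24, 2013.
Proofs are approved: Sep 24, 2013 + 69 days = Dec 2, 2013.
Printing is complete: Dec 2, 2013 + 72 days = Feb 12, 2014.
Binding is complete: Feb 12, 2014 + 70 days = Apr 23, 2014.
Books arrive at the warehouse: Apr 23, 2014 + 18 days = May 11, 2014.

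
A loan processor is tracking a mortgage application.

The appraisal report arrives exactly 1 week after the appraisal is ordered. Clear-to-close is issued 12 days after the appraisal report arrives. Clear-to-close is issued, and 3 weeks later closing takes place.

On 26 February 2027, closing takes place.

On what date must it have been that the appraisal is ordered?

17 January 2027

Closing takes place: Feb 26, 2027.
Clear-to-close is issued: Feb 26, 2027 − 3 weeks = Feb 5, 2027.
The appraisal report arrives: Feb 5, 2027 − 12 days = Jan 24, 2027.
The appraisal is ordered: Jan 24, 2027 − 1 week = Jan 17, 2027.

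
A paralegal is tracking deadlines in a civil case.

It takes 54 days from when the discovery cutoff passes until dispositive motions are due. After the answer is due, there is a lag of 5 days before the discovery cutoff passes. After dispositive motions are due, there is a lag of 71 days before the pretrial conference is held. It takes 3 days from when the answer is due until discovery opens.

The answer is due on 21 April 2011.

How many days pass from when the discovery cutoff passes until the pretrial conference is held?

125 days

Causal path: the discovery cutoff passes → dispositive motions are due → the pretrial conference is held.
Total delay along the path: 54 + 71 = 125 days.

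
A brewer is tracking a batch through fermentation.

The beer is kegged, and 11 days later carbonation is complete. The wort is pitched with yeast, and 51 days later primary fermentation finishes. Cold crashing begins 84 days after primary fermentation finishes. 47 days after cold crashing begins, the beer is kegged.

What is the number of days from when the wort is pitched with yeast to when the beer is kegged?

Causal path: the wort is pitched with yeast → primary fermentation finishes → cold crashing begins → the beer is kegged.
Total delay along the path: 51 + 84 + 47 = 182 days.

182 days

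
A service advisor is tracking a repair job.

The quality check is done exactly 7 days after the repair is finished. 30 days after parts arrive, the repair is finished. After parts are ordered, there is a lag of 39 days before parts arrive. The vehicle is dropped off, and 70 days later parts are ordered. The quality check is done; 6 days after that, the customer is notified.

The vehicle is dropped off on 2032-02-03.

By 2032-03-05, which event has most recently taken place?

The vehicle is dropped off: Feb 3, 2032.
Parts are ordered: Feb 3, 2032 + 70 days = Apr 13, 2032.
Parts arrive: Apr 13, 2032 + 39 days = May 22, 2032.
The repair is finished: May 22, 2032 + 30 days = Jun 21, 2032.
The quality check is done: Jun 21, 2032 + 7 days = Jun 28, 2032.
The customer is notified: Jun 28, 2032 + 6 days = Jul 4, 2032.
Mar 5, 2032 falls between when the vehicle is dropped off (Feb 3, 2032) and when parts are ordered (Apr 13, 2032).

The vehicle is dropped off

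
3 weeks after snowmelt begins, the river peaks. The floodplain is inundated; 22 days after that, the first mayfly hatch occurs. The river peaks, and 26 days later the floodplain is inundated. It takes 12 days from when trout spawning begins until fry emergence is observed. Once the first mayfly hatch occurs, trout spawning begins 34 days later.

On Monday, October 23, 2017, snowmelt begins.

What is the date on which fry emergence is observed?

Thursday, February 15, 2018

Snowmelt begins: Oct 23, 2017.
The river peaks: Oct 23, 2017 + 3 weeks = Nov 13, 2017.
The floodplain is inundated: Nov 13, 2017 + 26 days = Dec 9, 2017.
The first mayfly hatch occurs: Dec 9, 2017 + 22 days = Dec 31, 2017.
Trout spawning begins: Dec 31, 2017 + 34 days = Feb 3, 2018.
Fry emergence is observed: Feb 3, 2018 + 12 days = Feb 15, 2018.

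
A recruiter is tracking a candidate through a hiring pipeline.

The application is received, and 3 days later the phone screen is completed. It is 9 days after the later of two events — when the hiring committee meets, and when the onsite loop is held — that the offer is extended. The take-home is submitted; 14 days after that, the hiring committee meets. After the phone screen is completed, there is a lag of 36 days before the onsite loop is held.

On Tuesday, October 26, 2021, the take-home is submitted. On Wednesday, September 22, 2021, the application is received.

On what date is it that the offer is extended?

Thursday, November 18, 2021

The take-home is submitted: Oct 26, 2021.
The hiring committee meets: Oct 26, 2021 + 14 days = Nov 9, 2021.
The application is received: Sep 22, 2021.
The phone screen is completed: Sep 22, 2021 + 3 days = Sep 25, 2021.
The onsite loop is held: Sep 25, 2021 + 36 days = Oct 31, 2021.
Both prerequisites met — the hiring committee meets (Nov 9, 2021), the onsite loop is held (Oct 31, 2021); the later is Nov 9, 2021.
The offer is extended: Nov 9, 2021 + 9 days = Nov 18, 2021.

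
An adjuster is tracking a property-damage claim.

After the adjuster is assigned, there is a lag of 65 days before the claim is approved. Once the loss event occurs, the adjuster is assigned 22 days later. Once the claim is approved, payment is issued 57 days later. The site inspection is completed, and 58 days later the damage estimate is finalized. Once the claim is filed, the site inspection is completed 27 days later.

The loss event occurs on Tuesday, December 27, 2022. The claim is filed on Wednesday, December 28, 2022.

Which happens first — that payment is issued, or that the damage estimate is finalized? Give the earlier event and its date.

The loss event occurs: Dec 27, 2022.
The adjuster is assigned: Dec 27, 2022 + 22 days = Jan 18, 2023.
The claim is approved: Jan 18, 2023 + 65 days = Mar 24, 2023.
Payment is issued: Mar 24, 2023 + 57 days = May 20, 2023.
The claim is filed: Dec 28, 2022.
The site inspection is completed: Dec 28, 2022 + 27 days = Jan 24, 2023.
The damage estimate is finalized: Jan 24, 2023 + 58 days = Mar 23, 2023.
Comparing: payment is issued on May 20, 2023 vs the damage estimate is finalized on Mar 23, 2023. Earlier: the damage estimate is finalized.

The damage estimate is finalized — Thursday, March 23, 2023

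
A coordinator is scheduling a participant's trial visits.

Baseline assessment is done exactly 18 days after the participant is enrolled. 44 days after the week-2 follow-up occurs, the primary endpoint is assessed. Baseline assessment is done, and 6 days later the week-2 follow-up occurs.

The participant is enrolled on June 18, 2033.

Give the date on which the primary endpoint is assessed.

August 25, 2033

The participant is enrolled: Jun 18, 2033.
Baseline assessment is done: Jun 18, 2033 + 18 days = Jul 6, 2033.
The week-2 follow-up occurs: Jul 6, 2033 + 6 days = Jul 12, 2033.
The primary endpoint is assessed: Jul 12, 2033 + 44 days = Aug 25, 2033.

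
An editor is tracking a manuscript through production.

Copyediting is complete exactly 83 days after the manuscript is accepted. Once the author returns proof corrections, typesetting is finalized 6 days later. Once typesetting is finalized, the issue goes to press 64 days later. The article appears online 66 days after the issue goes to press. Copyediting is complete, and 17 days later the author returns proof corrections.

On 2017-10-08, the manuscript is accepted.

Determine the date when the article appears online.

The manuscript is accepted: Oct 8, 2017.
Copyediting is complete: Oct 8, 2017 + 83 days = Dec 30, 2017.
The author returns proof corrections: Dec 30, 2017 + 17 days = Jan 16, 2018.
Typesetting is finalized: Jan 16, 2018 + 6 days = Jan 22, 2018.
The issue goes to press: Jan 22, 2018 + 64 days = Mar 27, 2018.
The article appears online: Mar 27, 2018 + 66 days = Jun 1, 2018.

2018-06-01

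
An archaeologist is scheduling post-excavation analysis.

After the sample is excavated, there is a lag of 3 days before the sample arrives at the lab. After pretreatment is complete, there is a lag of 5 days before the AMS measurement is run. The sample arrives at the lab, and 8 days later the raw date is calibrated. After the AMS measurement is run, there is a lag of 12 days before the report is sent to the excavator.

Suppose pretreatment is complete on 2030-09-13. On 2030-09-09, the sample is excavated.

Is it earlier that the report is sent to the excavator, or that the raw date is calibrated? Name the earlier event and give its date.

The raw date is calibrated — 2030-09-20

Pretreatment is complete: Sep 13, 2030.
The AMS measurement is run: Sep 13, 2030 + 5 days = Sep 18, 2030.
The report is sent to the excavator: Sep 18, 2030 + 12 days = Sep 30, 2030.
The sample is excavated: Sep 9, 2030.
The sample arrives at the lab: Sep 9, 2030 + 3 days = Sep 12, 2030.
The raw date is calibrated: Sep 12, 2030 + 8 days = Sep 20, 2030.
Comparing: the report is sent to the excavator on Sep 30, 2030 vs the raw date is calibrated on Sep 20, 2030. Earlier: the raw date is calibrated.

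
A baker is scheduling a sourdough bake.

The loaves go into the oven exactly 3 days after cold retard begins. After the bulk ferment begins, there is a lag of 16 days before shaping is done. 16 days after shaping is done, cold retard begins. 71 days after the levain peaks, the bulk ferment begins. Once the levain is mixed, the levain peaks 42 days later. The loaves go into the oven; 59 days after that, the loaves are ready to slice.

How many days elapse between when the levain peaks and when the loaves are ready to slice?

165 days

Causal path: the levain peaks → the bulk ferment begins → shaping is done → cold retard begins → the loaves go into the oven → the loaves are ready to slice.
Total delay along the path: 71 + 16 + 16 + 3 + 59 = 165 days.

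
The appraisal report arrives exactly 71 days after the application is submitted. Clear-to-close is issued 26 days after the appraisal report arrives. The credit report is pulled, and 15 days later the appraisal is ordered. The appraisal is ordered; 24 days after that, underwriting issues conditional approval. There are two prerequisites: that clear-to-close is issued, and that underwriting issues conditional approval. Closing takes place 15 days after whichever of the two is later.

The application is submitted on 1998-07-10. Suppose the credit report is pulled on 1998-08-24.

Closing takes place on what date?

1998-10-30

The application is submitted: Jul 10, 1998.
The appraisal report arrives: Jul 10, 1998 + 71 days = Sep 19, 1998.
Clear-to-close is issued: Sep 19, 1998 + 26 days = Oct 15, 1998.
The credit report is pulled: Aug 24, 1998.
The appraisal is ordered: Aug 24, 1998 + 15 days = Sep 8, 1998.
Underwriting issues conditional approval: Sep 8, 1998 + 24 days = Oct 2, 1998.
Both prerequisites met — clear-to-close is issued (Oct 15, 1998), underwriting issues conditional approval (Oct 2, 1998); the later is Oct 15, 1998.
Closing takes place: Oct 15, 1998 + 15 days = Oct 30, 1998.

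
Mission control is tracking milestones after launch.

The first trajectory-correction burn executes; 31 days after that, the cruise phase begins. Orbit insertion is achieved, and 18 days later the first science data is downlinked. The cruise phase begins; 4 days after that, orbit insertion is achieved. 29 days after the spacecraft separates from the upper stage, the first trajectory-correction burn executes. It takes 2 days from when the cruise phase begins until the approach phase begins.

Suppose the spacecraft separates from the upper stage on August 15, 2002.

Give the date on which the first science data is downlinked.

November 5, 2002

The spacecraft separates from the upper stage: Aug 15, 2002.
The first trajectory-correction burn executes: Aug 15, 2002 + 29 days = Sep 13, 2002.
The cruise phase begins: Sep 13, 2002 + 31 days = Oct 14, 2002.
Orbit insertion is achieved: Oct 14, 2002 + 4 days = Oct 18, 2002.
The first science data is downlinked: Oct 18, 2002 + 18 days = Nov 5, 2002.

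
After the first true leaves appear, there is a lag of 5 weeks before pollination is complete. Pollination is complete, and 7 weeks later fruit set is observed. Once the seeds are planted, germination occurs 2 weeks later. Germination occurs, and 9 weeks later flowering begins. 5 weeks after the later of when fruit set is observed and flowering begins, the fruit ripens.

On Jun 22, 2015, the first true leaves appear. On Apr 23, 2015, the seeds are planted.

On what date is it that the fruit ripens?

Oct 19, 2015

The first true leaves appear: Jun 22, 2015.
Pollination is complete: Jun 22, 2015 + 5 weeks = Jul 27, 2015.
Fruit set is observed: Jul 27, 2015 + 7 weeks = Sep 14, 2015.
The seeds are planted: Apr 23, 2015.
Germination occurs: Apr 23, 2015 + 2 weeks = May 7, 2015.
Flowering begins: May 7, 2015 + 9 weeks = Jul 9, 2015.
Both prerequisites met — fruit set is observed (Sep 14, 2015), flowering begins (Jul 9, 2015); the later is Sep 14, 2015.
The fruit ripens: Sep 14, 2015 + 5 weeks = Oct 19, 2015.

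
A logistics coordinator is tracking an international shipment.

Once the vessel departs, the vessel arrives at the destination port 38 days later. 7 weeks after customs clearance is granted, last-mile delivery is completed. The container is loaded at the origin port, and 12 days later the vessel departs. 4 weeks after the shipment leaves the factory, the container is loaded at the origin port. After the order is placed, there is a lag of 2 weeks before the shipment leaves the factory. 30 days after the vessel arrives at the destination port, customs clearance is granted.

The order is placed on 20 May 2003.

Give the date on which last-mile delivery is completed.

7 November 2003

The order is placed: May 20, 2003.
The shipment leaves the factory: May 20, 2003 + 2 weeks = Jun 3, 2003.
The container is loaded at the origin port: Jun 3, 2003 + 4 weeks = Jul 1, 2003.
The vessel departs: Jul 1, 2003 + 12 days = Jul 13, 2003.
The vessel arrives at the destination port: Jul 13, 2003 + 38 days = Aug 20, 2003.
Customs clearance is granted: Aug 20, 2003 + 30 days = Sep 19, 2003.
Last-mile delivery is completed: Sep 19, 2003 + 7 weeks = Nov 7, 2003.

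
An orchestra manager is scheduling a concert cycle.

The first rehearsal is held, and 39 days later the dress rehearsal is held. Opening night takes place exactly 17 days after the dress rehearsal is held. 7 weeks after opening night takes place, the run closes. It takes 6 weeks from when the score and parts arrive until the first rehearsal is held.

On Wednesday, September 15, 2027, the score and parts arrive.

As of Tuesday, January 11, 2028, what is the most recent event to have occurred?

Opening night takes place

The score and parts arrive: Sep 15, 2027.
The first rehearsal is held: Sep 15, 2027 + 6 weeks = Oct 27, 2027.
The dress rehearsal is held: Oct 27, 2027 + 39 days = Dec 5, 2027.
Opening night takes place: Dec 5, 2027 + 17 days = Dec 22, 2027.
The run closes: Dec 22, 2027 + 7 weeks = Feb 9, 2028.
Jan 11, 2028 falls between when opening night takes place (Dec 22, 2027) and when the run closes (Feb 9, 2028).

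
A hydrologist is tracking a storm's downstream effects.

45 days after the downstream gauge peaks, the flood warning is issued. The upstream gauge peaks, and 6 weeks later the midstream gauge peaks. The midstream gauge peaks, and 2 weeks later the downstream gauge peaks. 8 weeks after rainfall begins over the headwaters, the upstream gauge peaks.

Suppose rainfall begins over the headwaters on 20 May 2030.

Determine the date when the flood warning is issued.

Rainfall begins over the headwaters: May 20, 2030.
The upstream gauge peaks: May 20, 2030 + 8 weeks = Jul 15, 2030.
The midstream gauge peaks: Jul 15, 2030 + 6 weeks = Aug 26, 2030.
The downstream gauge peaks: Aug 26, 2030 + 2 weeks = Sep 9, 2030.
The flood warning is issued: Sep 9, 2030 + 45 days = Oct 24, 2030.

24 October 2030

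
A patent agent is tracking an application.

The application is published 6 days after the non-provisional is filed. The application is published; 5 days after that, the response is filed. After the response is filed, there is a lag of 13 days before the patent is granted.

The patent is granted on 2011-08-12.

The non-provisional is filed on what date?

The patent is granted: Aug 12, 2011.
The response is filed: Aug 12, 2011 − 13 days = Jul 30, 2011.
The application is published: Jul 30, 2011 − 5 days = Jul 25, 2011.
The non-provisional is filed: Jul 25, 2011 − 6 days = Jul 19, 2011.

2011-07-19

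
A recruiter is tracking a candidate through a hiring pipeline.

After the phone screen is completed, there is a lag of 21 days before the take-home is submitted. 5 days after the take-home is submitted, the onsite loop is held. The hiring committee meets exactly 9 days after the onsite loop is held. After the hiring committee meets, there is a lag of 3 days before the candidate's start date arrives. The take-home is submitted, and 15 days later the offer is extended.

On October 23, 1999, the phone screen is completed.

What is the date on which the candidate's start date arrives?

The phone screen is completed: Oct 23, 1999.
The take-home is submitted: Oct 23, 1999 + 21 days = Nov 13, 1999.
The onsite loop is held: Nov 13, 1999 + 5 days = Nov 18, 1999.
The hiring committee meets: Nov 18, 1999 + 9 days = Nov 27, 1999.
The candidate's start date arrives: Nov 27, 1999 + 3 days = Nov 30, 1999.

November 30, 1999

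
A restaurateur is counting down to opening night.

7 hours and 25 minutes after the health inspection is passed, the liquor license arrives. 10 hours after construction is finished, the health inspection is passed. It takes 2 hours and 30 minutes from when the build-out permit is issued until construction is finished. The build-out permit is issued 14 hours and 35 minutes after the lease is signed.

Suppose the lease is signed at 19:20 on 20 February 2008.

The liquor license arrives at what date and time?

The lease is signed: 19:20 Feb 20, 2008.
The build-out permit is issued: 19:20 Feb 20, 2008 + 14h35m = 09:55 Feb 21, 2008.
Construction is finished: 09:55 Feb 21, 2008 + 2h30m = 12:25 Feb 21, 2008.
The health inspection is passed: 12:25 Feb 21, 2008 + 10h = 22:25 Feb 21, 2008.
The liquor license arrives: 22:25 Feb 21, 2008 + 7h25m = 05:50 Feb 22, 2008.

05:50 on 22 February 2008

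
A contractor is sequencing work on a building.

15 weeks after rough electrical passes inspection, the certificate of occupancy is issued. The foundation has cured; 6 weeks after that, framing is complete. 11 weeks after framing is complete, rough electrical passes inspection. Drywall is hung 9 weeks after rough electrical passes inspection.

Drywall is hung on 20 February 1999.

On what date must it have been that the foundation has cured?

Drywall is hung: Feb 20, 1999.
Rough electrical passes inspection: Feb 20, 1999 − 9 weeks = Dec 19, 1998.
Framing is complete: Dec 19, 1998 − 11 weeks = Oct 3, 1998.
The foundation has cured: Oct 3, 1998 − 6 weeks = Aug 22, 1998.

22 August 1998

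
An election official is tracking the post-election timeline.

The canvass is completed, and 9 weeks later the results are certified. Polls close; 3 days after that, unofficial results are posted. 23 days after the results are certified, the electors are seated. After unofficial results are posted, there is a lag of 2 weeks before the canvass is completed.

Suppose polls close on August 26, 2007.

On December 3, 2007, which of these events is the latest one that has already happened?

Polls close: Aug 26, 2007.
Unofficial results are posted: Aug 26, 2007 + 3 days = Aug 29, 2007.
The canvass is completed: Aug 29, 2007 + 2 weeks = Sep 12, 2007.
The results are certified: Sep 12, 2007 + 9 weeks = Nov 14, 2007.
The electors are seated: Nov 14, 2007 + 23 days = Dec 7, 2007.
Dec 3, 2007 falls between when the results are certified (Nov 14, 2007) and when the electors are seated (Dec 7, 2007).

The results are certified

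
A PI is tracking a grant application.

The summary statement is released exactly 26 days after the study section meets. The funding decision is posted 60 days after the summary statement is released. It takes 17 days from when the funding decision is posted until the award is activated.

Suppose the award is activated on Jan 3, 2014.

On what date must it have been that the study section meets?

The award is activated: Jan 3, 2014.
The funding decision is posted: Jan 3, 2014 − 17 days = Dec 17, 2013.
The summary statement is released: Dec 17, 2013 − 60 days = Oct 18, 2013.
The study section meets: Oct 18, 2013 − 26 days = Sep 22, 2013.

Sep 22, 2013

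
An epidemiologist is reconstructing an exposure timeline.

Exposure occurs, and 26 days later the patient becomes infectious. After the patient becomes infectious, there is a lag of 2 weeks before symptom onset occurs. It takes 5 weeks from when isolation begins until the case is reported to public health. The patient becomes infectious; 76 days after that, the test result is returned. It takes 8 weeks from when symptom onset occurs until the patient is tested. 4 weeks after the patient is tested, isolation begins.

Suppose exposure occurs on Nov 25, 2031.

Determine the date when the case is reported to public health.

May 2, 2032

Exposure occurs: Nov 25, 2031.
The patient becomes infectious: Nov 25, 2031 + 26 days = Dec 21, 2031.
Symptom onset occurs: Dec 21, 2031 + 2 weeks = Jan 4, 2032.
The patient is tested: Jan 4, 2032 + 8 weeks = Feb 29, 2032.
Isolation begins: Feb 29, 2032 + 4 weeks = Mar 28, 2032.
The case is reported to public health: Mar 28, 2032 + 5 weeks = May 2, 2032.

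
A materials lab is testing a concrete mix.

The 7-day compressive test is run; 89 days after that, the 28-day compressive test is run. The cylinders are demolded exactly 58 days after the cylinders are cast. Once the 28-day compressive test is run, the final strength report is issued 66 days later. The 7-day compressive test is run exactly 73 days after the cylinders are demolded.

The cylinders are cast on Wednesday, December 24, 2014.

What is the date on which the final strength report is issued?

Tuesday, October 6, 2015

The cylinders are cast: Dec 24, 2014.
The cylinders are demolded: Dec 24, 2014 + 58 days = Feb 20, 2015.
The 7-day compressive test is run: Feb 20, 2015 + 73 days = May 4, 2015.
The 28-day compressive test is run: May 4, 2015 + 89 days = Aug 1, 2015.
The final strength report is issued: Aug 1, 2015 + 66 days = Oct 6, 2015.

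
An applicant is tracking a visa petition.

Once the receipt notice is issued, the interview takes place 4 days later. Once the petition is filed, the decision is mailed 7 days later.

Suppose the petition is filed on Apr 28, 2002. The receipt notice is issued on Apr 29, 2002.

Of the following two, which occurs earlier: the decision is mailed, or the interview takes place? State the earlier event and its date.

The interview takes place — May 3, 2002

The petition is filed: Apr 28, 2002.
The decision is mailed: Apr 28, 2002 + 7 days = May 5, 2002.
The receipt notice is issued: Apr 29, 2002.
The interview takes place: Apr 29, 2002 + 4 days = May 3, 2002.
Comparing: the decision is mailed on May 5, 2002 vs the interview takes place on May 3, 2002. Earlier: the interview takes place.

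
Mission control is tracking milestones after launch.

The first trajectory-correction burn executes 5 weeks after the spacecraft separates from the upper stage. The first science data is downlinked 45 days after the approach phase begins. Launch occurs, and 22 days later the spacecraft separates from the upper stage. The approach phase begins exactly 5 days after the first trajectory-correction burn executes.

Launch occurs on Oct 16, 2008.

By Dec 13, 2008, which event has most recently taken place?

The first trajectory-correction burn executes

Launch occurs: Oct 16, 2008.
The spacecraft separates from the upper stage: Oct 16, 2008 + 22 days = Nov 7, 2008.
The first trajectory-correction burn executes: Nov 7, 2008 + 5 weeks = Dec 12, 2008.
The approach phase begins: Dec 12, 2008 + 5 days = Dec 17, 2008.
The first science data is downlinked: Dec 17, 2008 + 45 days = Jan 31, 2009.
Dec 13, 2008 falls between when the first trajectory-correction burn executes (Dec 12, 2008) and when the approach phase begins (Dec 17, 2008).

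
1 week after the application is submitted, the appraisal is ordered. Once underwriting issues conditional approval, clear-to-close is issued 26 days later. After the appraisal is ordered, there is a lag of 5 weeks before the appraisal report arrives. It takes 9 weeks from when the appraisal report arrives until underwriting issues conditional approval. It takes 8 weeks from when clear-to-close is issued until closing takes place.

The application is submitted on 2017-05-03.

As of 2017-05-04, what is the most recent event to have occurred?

The application is submitted: May 3, 2017.
The appraisal is ordered: May 3, 2017 + 1 week = May 10, 2017.
The appraisal report arrives: May 10, 2017 + 5 weeks = Jun 14, 2017.
Underwriting issues conditional approval: Jun 14, 2017 + 9 weeks = Aug 16, 2017.
Clear-to-close is issued: Aug 16, 2017 + 26 days = Sep 11, 2017.
Closing takes place: Sep 11, 2017 + 8 weeks = Nov 6, 2017.
May 4, 2017 falls between when the application is submitted (May 3, 2017) and when the appraisal is ordered (May 10, 2017).

The application is submitted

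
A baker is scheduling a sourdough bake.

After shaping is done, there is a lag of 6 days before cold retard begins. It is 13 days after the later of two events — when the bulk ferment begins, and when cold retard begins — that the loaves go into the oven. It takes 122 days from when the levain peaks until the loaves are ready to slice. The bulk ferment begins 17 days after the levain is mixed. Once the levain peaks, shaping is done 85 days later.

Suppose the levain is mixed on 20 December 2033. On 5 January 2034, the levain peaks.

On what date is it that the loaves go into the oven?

The levain is mixed: Dec 20, 2033.
The bulk ferment begins: Dec 20, 2033 + 17 days = Jan 6, 2034.
The levain peaks: Jan 5, 2034.
Shaping is done: Jan 5, 2034 + 85 days = Mar 31, 2034.
Cold retard begins: Mar 31, 2034 + 6 days = Apr 6, 2034.
Both prerequisites met — the bulk ferment begins (Jan 6, 2034), cold retard begins (Apr 6, 2034); the later is Apr 6, 2034.
The loaves go into the oven: Apr 6, 2034 + 13 days = Apr 19, 2034.

19 April 2034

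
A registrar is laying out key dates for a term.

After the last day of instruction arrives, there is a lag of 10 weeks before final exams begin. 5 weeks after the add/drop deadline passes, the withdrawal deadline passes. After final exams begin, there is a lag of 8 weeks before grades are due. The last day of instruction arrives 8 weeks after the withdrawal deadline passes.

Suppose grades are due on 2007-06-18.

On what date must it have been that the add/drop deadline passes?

Grades are due: Jun 18, 2007.
Final exams begin: Jun 18, 2007 − 8 weeks = Apr 23, 2007.
The last day of instruction arrives: Apr 23, 2007 − 10 weeks = Feb 12, 2007.
The withdrawal deadline passes: Feb 12, 2007 − 8 weeks = Dec 18, 2006.
The add/drop deadline passes: Dec 18, 2006 − 5 weeks = Nov 13, 2006.

2006-11-13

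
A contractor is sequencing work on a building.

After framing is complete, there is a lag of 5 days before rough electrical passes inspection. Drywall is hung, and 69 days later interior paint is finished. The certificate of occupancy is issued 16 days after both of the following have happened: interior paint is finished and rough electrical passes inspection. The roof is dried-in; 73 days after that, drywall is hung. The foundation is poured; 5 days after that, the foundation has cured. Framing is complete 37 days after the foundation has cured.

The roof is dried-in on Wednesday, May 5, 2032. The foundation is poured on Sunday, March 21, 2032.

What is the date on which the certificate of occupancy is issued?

The roof is dried-in: May 5, 2032.
Drywall is hung: May 5, 2032 + 73 days = Jul 17, 2032.
Interior paint is finished: Jul 17, 2032 + 69 days = Sep 24, 2032.
The foundation is poured: Mar 21, 2032.
The foundation has cured: Mar 21, 2032 + 5 days = Mar 26, 2032.
Framing is complete: Mar 26, 2032 + 37 days = May 2, 2032.
Rough electrical passes inspection: May 2, 2032 + 5 days = May 7, 2032.
Both prerequisites met — interior paint is finished (Sep 24, 2032), rough electrical passes inspection (May 7, 2032); the later is Sep 24, 2032.
The certificate of occupancy is issued: Sep 24, 2032 + 16 days = Oct 10, 2032.

Sunday, October 10, 2032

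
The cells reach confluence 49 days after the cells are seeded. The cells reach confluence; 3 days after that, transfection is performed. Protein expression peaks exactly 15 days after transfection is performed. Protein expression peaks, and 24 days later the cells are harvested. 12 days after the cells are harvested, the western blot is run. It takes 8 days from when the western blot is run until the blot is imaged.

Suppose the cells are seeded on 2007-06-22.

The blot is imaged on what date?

2007-10-11

The cells are seeded: Jun 22, 2007.
The cells reach confluence: Jun 22, 2007 + 49 days = Aug 10, 2007.
Transfection is performed: Aug 10, 2007 + 3 days = Aug 13, 2007.
Protein expression peaks: Aug 13, 2007 + 15 days = Aug 28, 2007.
The cells are harvested: Aug 28, 2007 + 24 days = Sep 21, 2007.
The western blot is run: Sep 21, 2007 + 12 days = Oct 3, 2007.
The blot is imaged: Oct 3, 2007 + 8 days = Oct 11, 2007.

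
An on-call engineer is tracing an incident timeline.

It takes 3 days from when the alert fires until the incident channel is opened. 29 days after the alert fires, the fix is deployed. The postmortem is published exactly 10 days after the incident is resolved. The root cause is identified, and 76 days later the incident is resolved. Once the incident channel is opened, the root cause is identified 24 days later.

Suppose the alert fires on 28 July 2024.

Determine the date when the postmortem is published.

18 November 2024

The alert fires: Jul 28, 2024.
The incident channel is opened: Jul 28, 2024 + 3 days = Jul 31, 2024.
The root cause is identified: Jul 31, 2024 + 24 days = Aug 24, 2024.
The incident is resolved: Aug 24, 2024 + 76 days = Nov 8, 2024.
The postmortem is published: Nov 8, 2024 + 10 days = Nov 18, 2024.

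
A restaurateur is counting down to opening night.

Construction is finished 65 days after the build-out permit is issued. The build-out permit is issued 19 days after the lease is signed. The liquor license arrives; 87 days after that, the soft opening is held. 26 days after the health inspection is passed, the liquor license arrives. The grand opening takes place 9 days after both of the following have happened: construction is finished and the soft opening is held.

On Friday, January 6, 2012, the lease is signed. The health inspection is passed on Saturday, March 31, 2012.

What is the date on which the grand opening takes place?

The lease is signed: Jan 6, 2012.
The build-out permit is issued: Jan 6, 2012 + 19 days = Jan 25, 2012.
Construction is finished: Jan 25, 2012 + 65 days = Mar 30, 2012.
The health inspection is passed: Mar 31, 2012.
The liquor license arrives: Mar 31, 2012 + 26 days = Apr 26, 2012.
The soft opening is held: Apr 26, 2012 + 87 days = Jul 22, 2012.
Both prerequisites met — construction is finished (Mar 30, 2012), the soft opening is held (Jul 22, 2012); the later is Jul 22, 2012.
The grand opening takes place: Jul 22, 2012 + 9 days = Jul 31, 2012.

Tuesday, July 31, 2012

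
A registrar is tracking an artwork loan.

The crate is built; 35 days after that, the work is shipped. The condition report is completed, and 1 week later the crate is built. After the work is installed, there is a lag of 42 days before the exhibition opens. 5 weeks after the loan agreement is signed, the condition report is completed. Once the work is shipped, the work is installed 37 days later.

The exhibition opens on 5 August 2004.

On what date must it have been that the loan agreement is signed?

2 March 2004

The exhibition opens: Aug 5, 2004.
The work is installed: Aug 5, 2004 − 42 days = Jun 24, 2004.
The work is shipped: Jun 24, 2004 − 37 days = May 18, 2004.
The crate is built: May 18, 2004 − 35 days = Apr 13, 2004.
The condition report is completed: Apr 13, 2004 − 1 week = Apr 6, 2004.
The loan agreement is signed: Apr 6, 2004 − 5 weeks = Mar 2, 2004.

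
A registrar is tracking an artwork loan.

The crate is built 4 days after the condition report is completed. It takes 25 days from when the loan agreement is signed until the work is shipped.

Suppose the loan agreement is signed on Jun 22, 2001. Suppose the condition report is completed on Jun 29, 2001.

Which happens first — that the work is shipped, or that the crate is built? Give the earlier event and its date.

The crate is built — Jul 3, 2001

The loan agreement is signed: Jun 22, 2001.
The work is shipped: Jun 22, 2001 + 25 days = Jul 17, 2001.
The condition report is completed: Jun 29, 2001.
The crate is built: Jun 29, 2001 + 4 days = Jul 3, 2001.
Comparing: the work is shipped on Jul 17, 2001 vs the crate is built on Jul 3, 2001. Earlier: the crate is built.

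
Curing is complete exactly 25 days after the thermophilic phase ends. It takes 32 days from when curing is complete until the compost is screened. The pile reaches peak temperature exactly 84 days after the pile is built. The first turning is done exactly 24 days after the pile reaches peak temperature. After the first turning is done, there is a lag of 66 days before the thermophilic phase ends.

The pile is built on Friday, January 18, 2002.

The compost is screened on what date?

The pile is built: Jan 18, 2002.
The pile reaches peak temperature: Jan 18, 2002 + 84 days = Apr 12, 2002.
The first turning is done: Apr 12, 2002 + 24 days = May 6, 2002.
The thermophilic phase ends: May 6, 2002 + 66 days = Jul 11, 2002.
Curing is complete: Jul 11, 2002 + 25 days = Aug 5, 2002.
The compost is screened: Aug 5, 2002 + 32 days = Sep 6, 2002.

Friday, September 6, 2002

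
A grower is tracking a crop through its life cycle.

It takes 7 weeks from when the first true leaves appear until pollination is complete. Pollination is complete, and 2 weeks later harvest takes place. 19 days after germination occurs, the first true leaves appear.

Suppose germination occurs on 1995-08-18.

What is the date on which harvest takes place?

Germination occurs: Aug 18, 1995.
The first true leaves appear: Aug 18, 1995 + 19 days = Sep 6, 1995.
Pollination is complete: Sep 6, 1995 + 7 weeks = Oct 25, 1995.
Harvest takes place: Oct 25, 1995 + 2 weeks = Nov 8, 1995.

1995-11-08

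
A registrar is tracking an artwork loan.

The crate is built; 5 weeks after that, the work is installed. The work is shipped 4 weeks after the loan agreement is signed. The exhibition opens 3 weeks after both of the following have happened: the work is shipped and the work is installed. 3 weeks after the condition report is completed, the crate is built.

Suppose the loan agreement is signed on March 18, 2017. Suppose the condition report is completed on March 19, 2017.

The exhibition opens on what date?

The loan agreement is signed: Mar 18, 2017.
The work is shipped: Mar 18, 2017 + 4 weeks = Apr 15, 2017.
The condition report is completed: Mar 19, 2017.
The crate is built: Mar 19, 2017 + 3 weeks = Apr 9, 2017.
The work is installed: Apr 9, 2017 + 5 weeks = May 14, 2017.
Both prerequisites met — the work is shipped (Apr 15, 2017), the work is installed (May 14, 2017); the later is May 14, 2017.
The exhibition opens: May 14, 2017 + 3 weeks = Jun 4, 2017.

June 4, 2017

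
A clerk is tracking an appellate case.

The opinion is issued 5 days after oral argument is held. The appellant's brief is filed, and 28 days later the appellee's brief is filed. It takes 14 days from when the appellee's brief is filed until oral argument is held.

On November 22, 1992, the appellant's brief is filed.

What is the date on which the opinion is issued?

The appellant's brief is filed: Nov 22, 1992.
The appellee's brief is filed: Nov 22, 1992 + 28 days = Dec 20, 1992.
Oral argument is held: Dec 20, 1992 + 14 days = Jan 3, 1993.
The opinion is issued: Jan 3, 1993 + 5 days = Jan 8, 1993.

January 8, 1993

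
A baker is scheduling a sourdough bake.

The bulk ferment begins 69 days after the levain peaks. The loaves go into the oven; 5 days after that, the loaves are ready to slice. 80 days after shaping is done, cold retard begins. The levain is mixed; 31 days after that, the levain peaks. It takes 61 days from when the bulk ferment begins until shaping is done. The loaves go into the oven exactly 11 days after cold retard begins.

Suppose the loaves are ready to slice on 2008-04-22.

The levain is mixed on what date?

The loaves are ready to slice: Apr 22, 2008.
The loaves go into the oven: Apr 22, 2008 − 5 days = Apr 17, 2008.
Cold retard begins: Apr 17, 2008 − 11 days = Apr 6, 2008.
Shaping is done: Apr 6, 2008 − 80 days = Jan 17, 2008.
The bulk ferment begins: Jan 17, 2008 − 61 days = Nov 17, 2007.
The levain peaks: Nov 17, 2007 − 69 days = Sep 9, 2007.
The levain is mixed: Sep 9, 2007 − 31 days = Aug 9, 2007.

2007-08-09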